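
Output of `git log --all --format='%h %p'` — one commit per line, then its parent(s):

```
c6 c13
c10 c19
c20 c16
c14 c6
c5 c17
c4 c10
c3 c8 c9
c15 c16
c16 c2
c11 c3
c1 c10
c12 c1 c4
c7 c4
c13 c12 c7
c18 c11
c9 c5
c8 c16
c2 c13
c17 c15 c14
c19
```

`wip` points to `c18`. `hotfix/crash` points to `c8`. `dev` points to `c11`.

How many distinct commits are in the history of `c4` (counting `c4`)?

Walking parent pointers from c4: reachable set = {c10, c19, c4}.
That is 3 commits.

3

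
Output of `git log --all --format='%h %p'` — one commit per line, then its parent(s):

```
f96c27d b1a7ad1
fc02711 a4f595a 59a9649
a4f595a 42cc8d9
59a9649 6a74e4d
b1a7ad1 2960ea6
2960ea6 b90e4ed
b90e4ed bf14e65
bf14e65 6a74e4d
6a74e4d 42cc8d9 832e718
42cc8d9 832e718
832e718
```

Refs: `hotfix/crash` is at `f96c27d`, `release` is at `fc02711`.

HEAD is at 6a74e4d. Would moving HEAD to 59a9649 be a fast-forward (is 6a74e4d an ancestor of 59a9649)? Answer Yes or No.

Yes

A fast-forward from 6a74e4d to 59a9649 is possible iff 6a74e4d is an ancestor of 59a9649.
Ancestors of 59a9649: {42cc8d9, 59a9649, 6a74e4d, 832e718}.
6a74e4d is among them, so fast-forward is possible.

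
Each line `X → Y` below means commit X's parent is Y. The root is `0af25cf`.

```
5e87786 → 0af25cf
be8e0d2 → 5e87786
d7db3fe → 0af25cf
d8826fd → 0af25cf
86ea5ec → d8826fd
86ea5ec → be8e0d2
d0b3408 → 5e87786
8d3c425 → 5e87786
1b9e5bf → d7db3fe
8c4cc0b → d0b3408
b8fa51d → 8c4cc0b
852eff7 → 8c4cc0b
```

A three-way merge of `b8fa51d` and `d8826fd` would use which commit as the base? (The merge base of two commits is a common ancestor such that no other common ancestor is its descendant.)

Ancestors of b8fa51d: {0af25cf, 5e87786, 8c4cc0b, b8fa51d, d0b3408}.
Ancestors of d8826fd: {0af25cf, d8826fd}.
Common ancestors: {0af25cf}.
The only common ancestor is 0af25cf, so it is the merge base.

0af25cf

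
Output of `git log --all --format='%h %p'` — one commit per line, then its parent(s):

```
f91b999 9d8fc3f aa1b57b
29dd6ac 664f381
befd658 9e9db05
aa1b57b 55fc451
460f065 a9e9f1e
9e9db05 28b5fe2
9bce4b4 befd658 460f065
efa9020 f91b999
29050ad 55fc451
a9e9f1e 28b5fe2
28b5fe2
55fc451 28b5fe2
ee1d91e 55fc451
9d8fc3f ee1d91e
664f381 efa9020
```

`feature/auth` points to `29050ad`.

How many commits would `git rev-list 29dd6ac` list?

Walking parent pointers from 29dd6ac: reachable set = {28b5fe2, 29dd6ac, 55fc451, 664f381, 9d8fc3f, aa1b57b, ee1d91e, efa9020, f91b999}.
That is 9 commits.

9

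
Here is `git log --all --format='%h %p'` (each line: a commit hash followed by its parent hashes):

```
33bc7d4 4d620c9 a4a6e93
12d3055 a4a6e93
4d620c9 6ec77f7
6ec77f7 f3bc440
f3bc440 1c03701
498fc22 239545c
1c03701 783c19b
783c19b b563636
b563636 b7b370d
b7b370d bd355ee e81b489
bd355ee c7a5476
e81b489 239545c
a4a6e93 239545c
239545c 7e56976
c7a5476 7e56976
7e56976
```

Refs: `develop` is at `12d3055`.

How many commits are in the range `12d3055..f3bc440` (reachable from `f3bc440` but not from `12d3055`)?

8

Reachable from f3bc440: {1c03701, 239545c, 783c19b, 7e56976, b563636, b7b370d, bd355ee, c7a5476, e81b489, f3bc440}.
Reachable from 12d3055: {12d3055, 239545c, 7e56976, a4a6e93}.
In f3bc440's history but not 12d3055's: {1c03701, 783c19b, b563636, b7b370d, bd355ee, c7a5476, e81b489, f3bc440} — 8 commits.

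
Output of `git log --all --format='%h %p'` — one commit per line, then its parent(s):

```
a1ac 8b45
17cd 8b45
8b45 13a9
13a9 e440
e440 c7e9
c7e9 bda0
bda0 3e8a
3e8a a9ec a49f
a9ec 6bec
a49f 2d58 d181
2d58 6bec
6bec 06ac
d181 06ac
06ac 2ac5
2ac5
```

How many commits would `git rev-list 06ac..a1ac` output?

12

Reachable from a1ac: {06ac, 13a9, 2ac5, 2d58, 3e8a, 6bec, 8b45, a1ac, a49f, a9ec, bda0, c7e9, d181, e440}.
Reachable from 06ac: {06ac, 2ac5}.
In a1ac's history but not 06ac's: {13a9, 2d58, 3e8a, 6bec, 8b45, a1ac, a49f, a9ec, bda0, c7e9, d181, e440} — 12 commits.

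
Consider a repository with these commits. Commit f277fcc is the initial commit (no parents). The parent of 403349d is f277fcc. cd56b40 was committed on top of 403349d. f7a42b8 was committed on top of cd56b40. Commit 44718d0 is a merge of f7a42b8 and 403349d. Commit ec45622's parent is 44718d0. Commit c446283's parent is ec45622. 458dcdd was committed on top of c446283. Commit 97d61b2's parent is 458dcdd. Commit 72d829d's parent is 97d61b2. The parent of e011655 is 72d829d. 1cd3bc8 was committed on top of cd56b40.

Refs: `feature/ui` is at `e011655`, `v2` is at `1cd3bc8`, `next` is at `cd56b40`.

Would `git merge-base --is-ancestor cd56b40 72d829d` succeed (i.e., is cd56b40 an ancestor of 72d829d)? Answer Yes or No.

Ancestors of 72d829d (commits reachable by following parents): {403349d, 44718d0, 458dcdd, 72d829d, 97d61b2, c446283, cd56b40, ec45622, f277fcc, f7a42b8}.
cd56b40 is in that set, so it is an ancestor of 72d829d.

Yes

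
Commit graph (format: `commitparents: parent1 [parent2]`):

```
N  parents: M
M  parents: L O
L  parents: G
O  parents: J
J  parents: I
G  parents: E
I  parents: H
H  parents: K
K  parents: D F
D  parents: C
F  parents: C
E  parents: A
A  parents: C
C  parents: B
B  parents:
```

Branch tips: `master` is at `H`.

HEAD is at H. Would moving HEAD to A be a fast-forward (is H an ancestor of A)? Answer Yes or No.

No

A fast-forward from H to A is possible iff H is an ancestor of A.
Ancestors of A: {A, B, C}.
H is not among them, so fast-forward is not possible.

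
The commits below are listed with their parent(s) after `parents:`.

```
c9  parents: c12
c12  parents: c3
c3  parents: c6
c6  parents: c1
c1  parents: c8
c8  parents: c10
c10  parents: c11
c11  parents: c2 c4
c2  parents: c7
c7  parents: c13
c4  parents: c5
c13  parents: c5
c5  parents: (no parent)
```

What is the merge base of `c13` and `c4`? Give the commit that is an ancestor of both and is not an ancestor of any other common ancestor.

c5

Ancestors of c13: {c13, c5}.
Ancestors of c4: {c4, c5}.
Common ancestors: {c5}.
The only common ancestor is c5, so it is the merge base.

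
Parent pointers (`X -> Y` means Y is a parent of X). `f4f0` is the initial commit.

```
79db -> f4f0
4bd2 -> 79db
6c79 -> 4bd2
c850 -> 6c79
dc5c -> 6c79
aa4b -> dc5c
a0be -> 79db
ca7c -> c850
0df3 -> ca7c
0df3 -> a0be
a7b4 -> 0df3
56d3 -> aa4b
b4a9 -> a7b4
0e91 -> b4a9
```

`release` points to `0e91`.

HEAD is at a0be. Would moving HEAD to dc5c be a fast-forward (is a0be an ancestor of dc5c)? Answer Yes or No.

A fast-forward from a0be to dc5c is possible iff a0be is an ancestor of dc5c.
Ancestors of dc5c: {4bd2, 6c79, 79db, dc5c, f4f0}.
a0be is not among them, so fast-forward is not possible.

No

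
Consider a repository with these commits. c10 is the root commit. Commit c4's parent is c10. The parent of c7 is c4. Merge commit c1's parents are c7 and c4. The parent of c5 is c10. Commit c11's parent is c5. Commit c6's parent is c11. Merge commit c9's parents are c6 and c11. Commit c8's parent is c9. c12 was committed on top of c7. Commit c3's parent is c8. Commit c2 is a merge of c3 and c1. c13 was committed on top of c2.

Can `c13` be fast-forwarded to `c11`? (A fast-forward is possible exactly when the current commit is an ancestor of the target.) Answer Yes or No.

A fast-forward from c13 to c11 is possible iff c13 is an ancestor of c11.
Ancestors of c11: {c10, c11, c5}.
c13 is not among them, so fast-forward is not possible.

No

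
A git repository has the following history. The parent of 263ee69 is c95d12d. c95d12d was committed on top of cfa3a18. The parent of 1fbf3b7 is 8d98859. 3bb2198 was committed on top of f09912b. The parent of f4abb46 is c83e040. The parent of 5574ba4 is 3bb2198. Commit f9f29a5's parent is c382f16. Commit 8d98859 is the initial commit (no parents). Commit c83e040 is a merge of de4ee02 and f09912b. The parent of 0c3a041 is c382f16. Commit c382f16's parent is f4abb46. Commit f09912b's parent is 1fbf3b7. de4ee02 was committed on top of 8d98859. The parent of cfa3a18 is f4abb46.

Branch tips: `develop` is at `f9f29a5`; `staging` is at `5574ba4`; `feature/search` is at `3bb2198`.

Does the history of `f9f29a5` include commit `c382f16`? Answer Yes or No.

Ancestors of f9f29a5 (commits reachable by following parents): {1fbf3b7, 8d98859, c382f16, c83e040, de4ee02, f09912b, f4abb46, f9f29a5}.
c382f16 is in that set, so it is an ancestor of f9f29a5.

Yes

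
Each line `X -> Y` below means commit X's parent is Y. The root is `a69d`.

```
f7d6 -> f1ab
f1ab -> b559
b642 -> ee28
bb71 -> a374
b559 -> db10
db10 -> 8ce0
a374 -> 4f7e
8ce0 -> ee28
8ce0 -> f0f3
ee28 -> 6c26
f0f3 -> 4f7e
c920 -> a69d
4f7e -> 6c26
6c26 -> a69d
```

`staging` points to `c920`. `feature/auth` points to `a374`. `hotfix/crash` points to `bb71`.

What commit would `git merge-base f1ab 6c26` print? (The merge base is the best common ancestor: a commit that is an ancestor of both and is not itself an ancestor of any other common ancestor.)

6c26

Ancestors of f1ab: {4f7e, 6c26, 8ce0, a69d, b559, db10, ee28, f0f3, f1ab}.
Ancestors of 6c26: {6c26, a69d}.
Common ancestors: {6c26, a69d}.
Among these, 6c26 is not an ancestor of any other common ancestor — it is the merge base.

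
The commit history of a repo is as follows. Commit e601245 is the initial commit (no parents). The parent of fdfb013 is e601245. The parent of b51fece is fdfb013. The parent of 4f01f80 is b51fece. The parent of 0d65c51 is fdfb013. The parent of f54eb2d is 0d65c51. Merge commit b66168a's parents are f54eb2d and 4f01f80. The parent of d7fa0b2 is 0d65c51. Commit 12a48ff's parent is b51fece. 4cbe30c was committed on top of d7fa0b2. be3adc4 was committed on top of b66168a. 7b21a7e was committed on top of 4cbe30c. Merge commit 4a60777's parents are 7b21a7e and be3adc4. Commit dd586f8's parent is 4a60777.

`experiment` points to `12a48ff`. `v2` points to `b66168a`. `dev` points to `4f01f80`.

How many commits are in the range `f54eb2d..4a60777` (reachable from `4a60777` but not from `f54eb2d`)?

Reachable from 4a60777: {0d65c51, 4a60777, 4cbe30c, 4f01f80, 7b21a7e, b51fece, b66168a, be3adc4, d7fa0b2, e601245, f54eb2d, fdfb013}.
Reachable from f54eb2d: {0d65c51, e601245, f54eb2d, fdfb013}.
In 4a60777's history but not f54eb2d's: {4a60777, 4cbe30c, 4f01f80, 7b21a7e, b51fece, b66168a, be3adc4, d7fa0b2} — 8 commits.

8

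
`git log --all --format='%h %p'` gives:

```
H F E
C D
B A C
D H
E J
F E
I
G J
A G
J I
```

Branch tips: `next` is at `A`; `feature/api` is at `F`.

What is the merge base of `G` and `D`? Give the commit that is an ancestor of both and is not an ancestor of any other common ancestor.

Ancestors of G: {G, I, J}.
Ancestors of D: {D, E, F, H, I, J}.
Common ancestors: {I, J}.
Among these, J is not an ancestor of any other common ancestor — it is the merge base.

J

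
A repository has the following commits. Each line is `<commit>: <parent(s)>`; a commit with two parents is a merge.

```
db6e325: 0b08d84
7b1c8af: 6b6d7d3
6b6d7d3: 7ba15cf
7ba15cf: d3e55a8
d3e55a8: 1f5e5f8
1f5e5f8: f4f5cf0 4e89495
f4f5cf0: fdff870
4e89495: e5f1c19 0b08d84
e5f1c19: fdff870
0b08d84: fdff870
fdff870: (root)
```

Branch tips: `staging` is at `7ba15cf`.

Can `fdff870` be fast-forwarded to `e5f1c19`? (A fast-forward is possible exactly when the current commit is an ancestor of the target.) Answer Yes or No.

Yes

A fast-forward from fdff870 to e5f1c19 is possible iff fdff870 is an ancestor of e5f1c19.
Ancestors of e5f1c19: {e5f1c19, fdff870}.
fdff870 is among them, so fast-forward is possible.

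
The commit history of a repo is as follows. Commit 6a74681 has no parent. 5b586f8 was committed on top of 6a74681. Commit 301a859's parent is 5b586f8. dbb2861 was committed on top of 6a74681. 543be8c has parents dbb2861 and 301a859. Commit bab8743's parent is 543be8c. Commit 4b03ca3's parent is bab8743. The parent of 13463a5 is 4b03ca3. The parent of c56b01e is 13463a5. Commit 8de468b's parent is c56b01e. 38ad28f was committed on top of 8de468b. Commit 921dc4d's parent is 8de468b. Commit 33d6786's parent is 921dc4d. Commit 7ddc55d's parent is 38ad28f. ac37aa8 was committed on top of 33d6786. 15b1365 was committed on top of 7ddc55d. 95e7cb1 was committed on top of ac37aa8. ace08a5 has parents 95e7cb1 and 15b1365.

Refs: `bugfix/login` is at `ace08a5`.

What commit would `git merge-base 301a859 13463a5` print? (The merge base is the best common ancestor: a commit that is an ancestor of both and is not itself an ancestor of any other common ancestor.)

301a859

Ancestors of 301a859: {301a859, 5b586f8, 6a74681}.
Ancestors of 13463a5: {13463a5, 301a859, 4b03ca3, 543be8c, 5b586f8, 6a74681, bab8743, dbb2861}.
Common ancestors: {301a859, 5b586f8, 6a74681}.
Among these, 301a859 is not an ancestor of any other common ancestor — it is the merge base.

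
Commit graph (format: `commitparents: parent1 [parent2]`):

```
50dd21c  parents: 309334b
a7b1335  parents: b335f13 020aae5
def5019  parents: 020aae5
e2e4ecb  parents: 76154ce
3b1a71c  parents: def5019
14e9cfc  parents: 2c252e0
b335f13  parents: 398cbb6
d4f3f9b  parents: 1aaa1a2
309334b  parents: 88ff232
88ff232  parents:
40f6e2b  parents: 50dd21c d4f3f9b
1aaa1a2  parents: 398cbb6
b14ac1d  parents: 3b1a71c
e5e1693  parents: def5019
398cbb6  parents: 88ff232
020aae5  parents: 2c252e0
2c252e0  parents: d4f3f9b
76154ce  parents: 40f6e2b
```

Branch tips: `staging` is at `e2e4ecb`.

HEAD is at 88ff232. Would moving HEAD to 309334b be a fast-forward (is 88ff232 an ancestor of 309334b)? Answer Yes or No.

A fast-forward from 88ff232 to 309334b is possible iff 88ff232 is an ancestor of 309334b.
Ancestors of 309334b: {309334b, 88ff232}.
88ff232 is among them, so fast-forward is possible.

Yes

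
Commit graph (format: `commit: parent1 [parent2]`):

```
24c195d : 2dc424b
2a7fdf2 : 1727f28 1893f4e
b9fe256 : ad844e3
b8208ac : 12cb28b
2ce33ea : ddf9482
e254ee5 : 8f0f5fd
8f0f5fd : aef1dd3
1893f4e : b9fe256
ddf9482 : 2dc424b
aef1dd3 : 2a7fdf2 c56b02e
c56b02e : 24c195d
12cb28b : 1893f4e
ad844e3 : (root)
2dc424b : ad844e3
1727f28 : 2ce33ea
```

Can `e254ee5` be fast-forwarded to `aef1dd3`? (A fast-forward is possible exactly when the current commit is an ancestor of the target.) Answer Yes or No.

A fast-forward from e254ee5 to aef1dd3 is possible iff e254ee5 is an ancestor of aef1dd3.
Ancestors of aef1dd3: {1727f28, 1893f4e, 24c195d, 2a7fdf2, 2ce33ea, 2dc424b, ad844e3, aef1dd3, b9fe256, c56b02e, ddf9482}.
e254ee5 is not among them, so fast-forward is not possible.

No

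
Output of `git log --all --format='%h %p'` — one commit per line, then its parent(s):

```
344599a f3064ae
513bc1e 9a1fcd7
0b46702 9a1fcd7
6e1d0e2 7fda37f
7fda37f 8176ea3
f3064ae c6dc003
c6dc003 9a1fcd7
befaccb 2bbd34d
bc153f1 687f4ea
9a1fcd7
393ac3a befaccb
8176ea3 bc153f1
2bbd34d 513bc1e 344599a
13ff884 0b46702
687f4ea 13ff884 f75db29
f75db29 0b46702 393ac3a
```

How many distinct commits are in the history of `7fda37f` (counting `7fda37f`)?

Walking parent pointers from 7fda37f: reachable set = {0b46702, 13ff884, 2bbd34d, 344599a, 393ac3a, 513bc1e, 687f4ea, 7fda37f, 8176ea3, 9a1fcd7, bc153f1, befaccb, c6dc003, f3064ae, f75db29}.
That is 15 commits.

15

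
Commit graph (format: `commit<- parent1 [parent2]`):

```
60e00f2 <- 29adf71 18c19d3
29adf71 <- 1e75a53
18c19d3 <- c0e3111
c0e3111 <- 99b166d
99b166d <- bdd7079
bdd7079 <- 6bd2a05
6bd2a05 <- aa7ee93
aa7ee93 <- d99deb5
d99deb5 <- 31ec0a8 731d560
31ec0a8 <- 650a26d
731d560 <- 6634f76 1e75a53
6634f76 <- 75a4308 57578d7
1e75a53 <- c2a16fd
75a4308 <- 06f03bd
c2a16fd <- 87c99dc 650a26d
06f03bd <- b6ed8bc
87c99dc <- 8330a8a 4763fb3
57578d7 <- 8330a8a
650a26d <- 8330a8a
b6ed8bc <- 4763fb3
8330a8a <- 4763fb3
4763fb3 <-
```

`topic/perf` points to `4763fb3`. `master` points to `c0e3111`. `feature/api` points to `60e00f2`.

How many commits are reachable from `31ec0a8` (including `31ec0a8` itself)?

4

Walking parent pointers from 31ec0a8: reachable set = {31ec0a8, 4763fb3, 650a26d, 8330a8a}.
That is 4 commits.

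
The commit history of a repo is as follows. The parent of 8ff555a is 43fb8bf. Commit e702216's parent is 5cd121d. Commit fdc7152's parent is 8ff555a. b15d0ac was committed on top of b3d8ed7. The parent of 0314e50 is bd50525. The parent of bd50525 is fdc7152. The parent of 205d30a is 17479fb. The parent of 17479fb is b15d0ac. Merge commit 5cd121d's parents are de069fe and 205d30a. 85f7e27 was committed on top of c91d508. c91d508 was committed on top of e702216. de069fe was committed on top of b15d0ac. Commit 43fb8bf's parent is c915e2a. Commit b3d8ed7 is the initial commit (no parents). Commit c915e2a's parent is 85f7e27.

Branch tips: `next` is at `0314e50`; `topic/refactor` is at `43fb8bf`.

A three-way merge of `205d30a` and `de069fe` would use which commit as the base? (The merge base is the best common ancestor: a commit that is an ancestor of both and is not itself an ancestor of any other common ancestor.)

Ancestors of 205d30a: {17479fb, 205d30a, b15d0ac, b3d8ed7}.
Ancestors of de069fe: {b15d0ac, b3d8ed7, de069fe}.
Common ancestors: {b15d0ac, b3d8ed7}.
Among these, b15d0ac is not an ancestor of any other common ancestor — it is the merge base.

b15d0ac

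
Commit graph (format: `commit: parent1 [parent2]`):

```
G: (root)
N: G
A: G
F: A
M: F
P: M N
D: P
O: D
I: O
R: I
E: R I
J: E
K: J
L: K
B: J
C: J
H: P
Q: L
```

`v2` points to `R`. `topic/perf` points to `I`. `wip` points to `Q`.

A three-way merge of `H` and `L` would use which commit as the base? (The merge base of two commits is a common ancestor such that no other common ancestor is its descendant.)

Ancestors of H: {A, F, G, H, M, N, P}.
Ancestors of L: {A, D, E, F, G, I, J, K, L, M, N, O, P, R}.
Common ancestors: {A, F, G, M, N, P}.
Among these, P is not an ancestor of any other common ancestor — it is the merge base.

P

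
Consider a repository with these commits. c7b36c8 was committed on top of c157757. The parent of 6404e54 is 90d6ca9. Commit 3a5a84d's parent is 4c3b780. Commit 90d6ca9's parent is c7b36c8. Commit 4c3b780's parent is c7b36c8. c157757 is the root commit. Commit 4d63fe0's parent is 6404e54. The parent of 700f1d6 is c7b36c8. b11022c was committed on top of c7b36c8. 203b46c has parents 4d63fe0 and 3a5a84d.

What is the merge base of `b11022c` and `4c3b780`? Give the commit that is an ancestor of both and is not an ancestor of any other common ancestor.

Ancestors of b11022c: {b11022c, c157757, c7b36c8}.
Ancestors of 4c3b780: {4c3b780, c157757, c7b36c8}.
Common ancestors: {c157757, c7b36c8}.
Among these, c7b36c8 is not an ancestor of any other common ancestor — it is the merge base.

c7b36c8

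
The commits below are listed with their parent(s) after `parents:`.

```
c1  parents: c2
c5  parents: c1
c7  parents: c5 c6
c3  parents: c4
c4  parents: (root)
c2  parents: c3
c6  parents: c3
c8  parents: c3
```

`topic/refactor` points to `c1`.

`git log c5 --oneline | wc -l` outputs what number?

Walking parent pointers from c5: reachable set = {c1, c2, c3, c4, c5}.
That is 5 commits.

5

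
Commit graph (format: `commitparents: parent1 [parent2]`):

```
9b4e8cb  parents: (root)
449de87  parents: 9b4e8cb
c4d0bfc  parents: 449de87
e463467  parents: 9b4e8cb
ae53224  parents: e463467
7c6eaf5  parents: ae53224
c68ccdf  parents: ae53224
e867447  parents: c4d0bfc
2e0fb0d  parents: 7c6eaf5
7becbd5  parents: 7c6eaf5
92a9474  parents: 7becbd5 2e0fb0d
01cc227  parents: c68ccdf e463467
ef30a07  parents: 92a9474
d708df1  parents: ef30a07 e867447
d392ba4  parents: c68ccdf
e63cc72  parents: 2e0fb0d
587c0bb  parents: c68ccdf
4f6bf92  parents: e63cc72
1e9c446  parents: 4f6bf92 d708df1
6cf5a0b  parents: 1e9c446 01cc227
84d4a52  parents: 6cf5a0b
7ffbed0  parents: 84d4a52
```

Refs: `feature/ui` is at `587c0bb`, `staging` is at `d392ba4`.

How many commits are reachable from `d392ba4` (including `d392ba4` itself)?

5

Walking parent pointers from d392ba4: reachable set = {9b4e8cb, ae53224, c68ccdf, d392ba4, e463467}.
That is 5 commits.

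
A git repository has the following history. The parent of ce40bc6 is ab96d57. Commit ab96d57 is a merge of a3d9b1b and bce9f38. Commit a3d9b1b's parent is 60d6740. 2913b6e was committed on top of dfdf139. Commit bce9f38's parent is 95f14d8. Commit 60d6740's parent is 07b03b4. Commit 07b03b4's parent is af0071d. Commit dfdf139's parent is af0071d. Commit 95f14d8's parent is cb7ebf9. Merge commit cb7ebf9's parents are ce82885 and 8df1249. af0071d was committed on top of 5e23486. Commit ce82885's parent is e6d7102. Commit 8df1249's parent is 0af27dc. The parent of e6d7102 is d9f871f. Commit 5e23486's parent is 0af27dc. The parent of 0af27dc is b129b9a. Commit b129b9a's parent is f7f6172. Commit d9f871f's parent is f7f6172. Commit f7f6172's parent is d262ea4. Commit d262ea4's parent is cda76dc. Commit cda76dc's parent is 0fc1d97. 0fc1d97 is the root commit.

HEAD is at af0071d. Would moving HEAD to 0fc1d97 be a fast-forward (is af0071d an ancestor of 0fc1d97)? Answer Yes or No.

A fast-forward from af0071d to 0fc1d97 is possible iff af0071d is an ancestor of 0fc1d97.
Ancestors of 0fc1d97: {0fc1d97}.
af0071d is not among them, so fast-forward is not possible.

No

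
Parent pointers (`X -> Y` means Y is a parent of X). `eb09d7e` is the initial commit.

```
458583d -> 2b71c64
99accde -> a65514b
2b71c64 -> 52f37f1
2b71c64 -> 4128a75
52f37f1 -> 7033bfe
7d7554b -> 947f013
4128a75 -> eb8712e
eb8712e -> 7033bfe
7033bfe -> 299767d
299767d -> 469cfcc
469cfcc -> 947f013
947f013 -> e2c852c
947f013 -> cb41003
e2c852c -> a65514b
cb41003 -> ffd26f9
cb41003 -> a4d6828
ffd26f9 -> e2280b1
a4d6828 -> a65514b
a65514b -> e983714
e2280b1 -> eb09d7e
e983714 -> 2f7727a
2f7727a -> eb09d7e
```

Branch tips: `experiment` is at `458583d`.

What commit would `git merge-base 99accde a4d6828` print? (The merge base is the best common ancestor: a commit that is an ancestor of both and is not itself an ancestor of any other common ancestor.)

Ancestors of 99accde: {2f7727a, 99accde, a65514b, e983714, eb09d7e}.
Ancestors of a4d6828: {2f7727a, a4d6828, a65514b, e983714, eb09d7e}.
Common ancestors: {2f7727a, a65514b, e983714, eb09d7e}.
Among these, a65514b is not an ancestor of any other common ancestor — it is the merge base.

a65514b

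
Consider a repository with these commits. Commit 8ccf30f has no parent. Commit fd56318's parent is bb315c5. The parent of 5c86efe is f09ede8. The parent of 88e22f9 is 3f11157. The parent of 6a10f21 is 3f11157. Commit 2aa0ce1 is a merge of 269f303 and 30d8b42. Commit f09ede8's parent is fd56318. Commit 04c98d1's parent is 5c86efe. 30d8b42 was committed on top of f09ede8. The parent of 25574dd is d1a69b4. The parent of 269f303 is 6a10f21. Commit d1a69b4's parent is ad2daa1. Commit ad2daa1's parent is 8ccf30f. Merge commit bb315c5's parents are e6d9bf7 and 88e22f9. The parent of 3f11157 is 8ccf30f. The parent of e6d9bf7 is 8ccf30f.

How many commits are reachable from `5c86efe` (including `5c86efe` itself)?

Walking parent pointers from 5c86efe: reachable set = {3f11157, 5c86efe, 88e22f9, 8ccf30f, bb315c5, e6d9bf7, f09ede8, fd56318}.
That is 8 commits.

8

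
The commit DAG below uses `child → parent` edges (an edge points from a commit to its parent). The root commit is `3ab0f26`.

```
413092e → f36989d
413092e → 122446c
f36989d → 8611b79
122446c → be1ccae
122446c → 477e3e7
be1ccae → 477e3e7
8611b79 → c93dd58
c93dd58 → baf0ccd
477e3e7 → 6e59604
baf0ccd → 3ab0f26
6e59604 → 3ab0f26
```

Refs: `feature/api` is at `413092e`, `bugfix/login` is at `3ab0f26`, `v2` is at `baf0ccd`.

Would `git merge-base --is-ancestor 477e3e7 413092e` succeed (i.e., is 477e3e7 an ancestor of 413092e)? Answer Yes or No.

Yes

Ancestors of 413092e (commits reachable by following parents): {122446c, 3ab0f26, 413092e, 477e3e7, 6e59604, 8611b79, baf0ccd, be1ccae, c93dd58, f36989d}.
477e3e7 is in that set, so it is an ancestor of 413092e.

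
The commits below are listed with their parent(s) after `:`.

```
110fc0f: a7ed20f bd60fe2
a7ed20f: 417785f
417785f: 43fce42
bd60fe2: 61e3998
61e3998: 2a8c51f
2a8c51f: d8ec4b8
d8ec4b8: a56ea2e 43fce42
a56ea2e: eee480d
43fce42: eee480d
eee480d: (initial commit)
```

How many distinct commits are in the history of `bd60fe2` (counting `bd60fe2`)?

Walking parent pointers from bd60fe2: reachable set = {2a8c51f, 43fce42, 61e3998, a56ea2e, bd60fe2, d8ec4b8, eee480d}.
That is 7 commits.

7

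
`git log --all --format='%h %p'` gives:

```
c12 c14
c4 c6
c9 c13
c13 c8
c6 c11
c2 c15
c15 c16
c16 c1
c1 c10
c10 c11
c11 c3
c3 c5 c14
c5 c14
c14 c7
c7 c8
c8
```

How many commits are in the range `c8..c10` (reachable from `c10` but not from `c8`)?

6

Reachable from c10: {c10, c11, c14, c3, c5, c7, c8}.
Reachable from c8: {c8}.
In c10's history but not c8's: {c10, c11, c14, c3, c5, c7} — 6 commits.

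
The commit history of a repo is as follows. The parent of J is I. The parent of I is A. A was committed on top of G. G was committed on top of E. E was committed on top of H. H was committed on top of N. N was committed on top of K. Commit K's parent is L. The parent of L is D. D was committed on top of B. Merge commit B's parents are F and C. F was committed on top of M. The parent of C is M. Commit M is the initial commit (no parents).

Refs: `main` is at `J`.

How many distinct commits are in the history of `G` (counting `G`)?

11

Walking parent pointers from G: reachable set = {B, C, D, E, F, G, H, K, L, M, N}.
That is 11 commits.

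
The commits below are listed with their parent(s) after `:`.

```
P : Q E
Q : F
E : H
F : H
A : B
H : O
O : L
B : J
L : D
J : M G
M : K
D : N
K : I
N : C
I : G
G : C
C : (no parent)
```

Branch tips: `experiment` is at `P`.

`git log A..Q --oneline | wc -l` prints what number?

Reachable from Q: {C, D, F, H, L, N, O, Q}.
Reachable from A: {A, B, C, G, I, J, K, M}.
In Q's history but not A's: {D, F, H, L, N, O, Q} — 7 commits.

7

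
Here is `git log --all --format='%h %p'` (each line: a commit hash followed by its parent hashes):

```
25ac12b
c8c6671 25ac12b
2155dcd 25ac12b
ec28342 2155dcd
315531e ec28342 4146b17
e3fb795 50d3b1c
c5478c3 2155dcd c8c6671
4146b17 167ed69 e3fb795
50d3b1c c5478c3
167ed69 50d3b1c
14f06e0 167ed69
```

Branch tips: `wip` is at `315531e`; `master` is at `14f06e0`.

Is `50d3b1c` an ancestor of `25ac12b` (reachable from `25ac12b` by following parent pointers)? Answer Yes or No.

No

Ancestors of 25ac12b: {25ac12b}.
50d3b1c is not in that set, so it is not an ancestor of 25ac12b.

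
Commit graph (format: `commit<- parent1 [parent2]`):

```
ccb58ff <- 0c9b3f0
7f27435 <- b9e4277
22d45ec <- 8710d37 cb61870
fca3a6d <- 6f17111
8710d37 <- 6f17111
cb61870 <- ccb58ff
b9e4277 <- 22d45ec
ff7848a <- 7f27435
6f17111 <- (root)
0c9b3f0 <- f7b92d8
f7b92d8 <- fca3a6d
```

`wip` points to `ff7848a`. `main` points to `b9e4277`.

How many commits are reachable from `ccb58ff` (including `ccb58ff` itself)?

5

Walking parent pointers from ccb58ff: reachable set = {0c9b3f0, 6f17111, ccb58ff, f7b92d8, fca3a6d}.
That is 5 commits.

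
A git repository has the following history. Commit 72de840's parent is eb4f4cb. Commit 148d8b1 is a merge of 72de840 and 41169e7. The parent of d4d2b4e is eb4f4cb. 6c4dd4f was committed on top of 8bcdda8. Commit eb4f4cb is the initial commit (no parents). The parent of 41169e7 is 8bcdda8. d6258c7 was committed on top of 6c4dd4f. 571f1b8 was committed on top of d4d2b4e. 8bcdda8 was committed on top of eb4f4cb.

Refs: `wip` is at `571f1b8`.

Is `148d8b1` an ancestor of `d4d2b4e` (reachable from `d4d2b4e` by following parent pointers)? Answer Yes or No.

No

Ancestors of d4d2b4e: {d4d2b4e, eb4f4cb}.
148d8b1 is not in that set, so it is not an ancestor of d4d2b4e.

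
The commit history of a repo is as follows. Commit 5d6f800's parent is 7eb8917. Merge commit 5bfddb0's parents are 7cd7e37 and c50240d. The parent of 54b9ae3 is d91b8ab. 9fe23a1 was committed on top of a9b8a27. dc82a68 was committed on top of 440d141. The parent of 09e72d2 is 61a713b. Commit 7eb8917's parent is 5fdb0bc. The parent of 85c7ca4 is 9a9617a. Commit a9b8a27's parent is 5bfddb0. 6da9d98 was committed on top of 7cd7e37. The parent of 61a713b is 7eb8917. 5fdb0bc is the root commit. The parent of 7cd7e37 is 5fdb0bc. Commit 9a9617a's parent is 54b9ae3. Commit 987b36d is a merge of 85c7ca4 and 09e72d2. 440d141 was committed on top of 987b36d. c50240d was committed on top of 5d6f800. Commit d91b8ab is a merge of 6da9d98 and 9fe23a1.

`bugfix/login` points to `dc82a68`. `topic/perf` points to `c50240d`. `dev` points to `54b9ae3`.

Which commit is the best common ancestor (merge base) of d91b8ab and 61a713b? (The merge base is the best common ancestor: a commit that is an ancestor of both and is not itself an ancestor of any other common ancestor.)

Ancestors of d91b8ab: {5bfddb0, 5d6f800, 5fdb0bc, 6da9d98, 7cd7e37, 7eb8917, 9fe23a1, a9b8a27, c50240d, d91b8ab}.
Ancestors of 61a713b: {5fdb0bc, 61a713b, 7eb8917}.
Common ancestors: {5fdb0bc, 7eb8917}.
Among these, 7eb8917 is not an ancestor of any other common ancestor — it is the merge base.

7eb8917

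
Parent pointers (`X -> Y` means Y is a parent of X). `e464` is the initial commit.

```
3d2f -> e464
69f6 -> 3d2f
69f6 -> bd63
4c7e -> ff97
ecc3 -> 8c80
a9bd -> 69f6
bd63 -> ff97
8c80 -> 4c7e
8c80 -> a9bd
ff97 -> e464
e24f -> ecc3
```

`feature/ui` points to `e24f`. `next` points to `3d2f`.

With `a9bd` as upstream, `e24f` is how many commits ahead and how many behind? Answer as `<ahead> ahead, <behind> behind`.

4 ahead, 0 behind

Reachable from e24f: {3d2f, 4c7e, 69f6, 8c80, a9bd, bd63, e24f, e464, ecc3, ff97}.
Reachable from a9bd: {3d2f, 69f6, a9bd, bd63, e464, ff97}.
Only in e24f's history (ahead): {4c7e, 8c80, e24f, ecc3} — 4.
Only in a9bd's history (behind): {} — 0.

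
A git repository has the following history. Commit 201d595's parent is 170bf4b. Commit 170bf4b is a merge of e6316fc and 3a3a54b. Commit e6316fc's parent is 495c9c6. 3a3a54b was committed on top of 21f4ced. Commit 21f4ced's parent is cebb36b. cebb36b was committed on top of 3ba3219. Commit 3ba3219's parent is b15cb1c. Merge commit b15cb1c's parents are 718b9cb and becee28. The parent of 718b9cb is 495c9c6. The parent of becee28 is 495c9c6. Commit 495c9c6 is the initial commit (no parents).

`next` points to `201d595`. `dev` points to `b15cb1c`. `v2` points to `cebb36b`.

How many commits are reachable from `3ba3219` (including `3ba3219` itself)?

5

Walking parent pointers from 3ba3219: reachable set = {3ba3219, 495c9c6, 718b9cb, b15cb1c, becee28}.
That is 5 commits.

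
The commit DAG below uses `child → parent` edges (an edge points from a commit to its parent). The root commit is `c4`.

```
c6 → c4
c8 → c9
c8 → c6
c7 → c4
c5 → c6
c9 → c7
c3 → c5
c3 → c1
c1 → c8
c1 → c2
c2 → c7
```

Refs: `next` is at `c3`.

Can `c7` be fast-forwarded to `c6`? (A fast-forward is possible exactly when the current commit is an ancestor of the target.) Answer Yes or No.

A fast-forward from c7 to c6 is possible iff c7 is an ancestor of c6.
Ancestors of c6: {c4, c6}.
c7 is not among them, so fast-forward is not possible.

No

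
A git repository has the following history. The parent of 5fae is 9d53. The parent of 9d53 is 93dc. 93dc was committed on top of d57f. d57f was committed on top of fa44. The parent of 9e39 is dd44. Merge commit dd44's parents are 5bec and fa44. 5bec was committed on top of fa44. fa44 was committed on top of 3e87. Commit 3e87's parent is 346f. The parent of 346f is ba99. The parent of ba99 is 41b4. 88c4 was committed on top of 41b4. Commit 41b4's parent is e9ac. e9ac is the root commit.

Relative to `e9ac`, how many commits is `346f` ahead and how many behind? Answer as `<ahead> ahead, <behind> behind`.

Reachable from 346f: {346f, 41b4, ba99, e9ac}.
Reachable from e9ac: {e9ac}.
Only in 346f's history (ahead): {346f, 41b4, ba99} — 3.
Only in e9ac's history (behind): {} — 0.

3 ahead, 0 behind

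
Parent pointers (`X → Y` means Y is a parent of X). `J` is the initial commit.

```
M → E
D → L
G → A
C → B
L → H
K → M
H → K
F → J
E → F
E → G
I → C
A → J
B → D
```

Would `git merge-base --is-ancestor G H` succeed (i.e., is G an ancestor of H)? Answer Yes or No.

Yes

Ancestors of H (commits reachable by following parents): {A, E, F, G, H, J, K, M}.
G is in that set, so it is an ancestor of H.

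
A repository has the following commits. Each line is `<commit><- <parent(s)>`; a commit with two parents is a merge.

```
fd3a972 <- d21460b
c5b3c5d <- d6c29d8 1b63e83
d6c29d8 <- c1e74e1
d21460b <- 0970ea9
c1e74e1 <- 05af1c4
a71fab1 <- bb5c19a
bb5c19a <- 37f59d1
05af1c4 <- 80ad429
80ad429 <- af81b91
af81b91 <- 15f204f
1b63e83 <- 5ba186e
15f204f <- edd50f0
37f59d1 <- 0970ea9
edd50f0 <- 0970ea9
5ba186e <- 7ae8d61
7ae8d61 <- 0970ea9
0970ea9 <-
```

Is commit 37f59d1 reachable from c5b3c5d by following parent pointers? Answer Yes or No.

No

Ancestors of c5b3c5d: {05af1c4, 0970ea9, 15f204f, 1b63e83, 5ba186e, 7ae8d61, 80ad429, af81b91, c1e74e1, c5b3c5d, d6c29d8, edd50f0}.
37f59d1 is not in that set, so it is not an ancestor of c5b3c5d.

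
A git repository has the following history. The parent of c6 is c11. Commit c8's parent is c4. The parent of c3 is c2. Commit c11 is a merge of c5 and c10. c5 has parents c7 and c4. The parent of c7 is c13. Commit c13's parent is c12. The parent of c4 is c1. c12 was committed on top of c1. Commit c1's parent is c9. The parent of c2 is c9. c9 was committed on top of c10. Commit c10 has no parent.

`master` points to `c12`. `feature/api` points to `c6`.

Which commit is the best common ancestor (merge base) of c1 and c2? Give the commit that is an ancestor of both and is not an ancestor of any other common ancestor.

Ancestors of c1: {c1, c10, c9}.
Ancestors of c2: {c10, c2, c9}.
Common ancestors: {c10, c9}.
Among these, c9 is not an ancestor of any other common ancestor — it is the merge base.

c9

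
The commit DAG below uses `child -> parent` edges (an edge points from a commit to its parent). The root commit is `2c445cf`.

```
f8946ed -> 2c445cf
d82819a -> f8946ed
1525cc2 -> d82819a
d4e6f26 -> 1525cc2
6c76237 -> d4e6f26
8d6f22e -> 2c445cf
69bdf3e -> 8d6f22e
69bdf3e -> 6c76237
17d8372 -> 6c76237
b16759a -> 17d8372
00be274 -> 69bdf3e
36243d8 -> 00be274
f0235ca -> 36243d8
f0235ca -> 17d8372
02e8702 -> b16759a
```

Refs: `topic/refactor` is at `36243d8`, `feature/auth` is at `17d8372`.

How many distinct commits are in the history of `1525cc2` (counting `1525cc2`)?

Walking parent pointers from 1525cc2: reachable set = {1525cc2, 2c445cf, d82819a, f8946ed}.
That is 4 commits.

4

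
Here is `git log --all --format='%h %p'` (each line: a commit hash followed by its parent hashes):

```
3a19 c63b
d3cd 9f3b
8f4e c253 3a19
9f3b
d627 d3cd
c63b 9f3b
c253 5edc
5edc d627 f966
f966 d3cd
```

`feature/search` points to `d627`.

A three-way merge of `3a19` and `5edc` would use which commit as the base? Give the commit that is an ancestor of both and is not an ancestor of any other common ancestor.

9f3b

Ancestors of 3a19: {3a19, 9f3b, c63b}.
Ancestors of 5edc: {5edc, 9f3b, d3cd, d627, f966}.
Common ancestors: {9f3b}.
The only common ancestor is 9f3b, so it is the merge base.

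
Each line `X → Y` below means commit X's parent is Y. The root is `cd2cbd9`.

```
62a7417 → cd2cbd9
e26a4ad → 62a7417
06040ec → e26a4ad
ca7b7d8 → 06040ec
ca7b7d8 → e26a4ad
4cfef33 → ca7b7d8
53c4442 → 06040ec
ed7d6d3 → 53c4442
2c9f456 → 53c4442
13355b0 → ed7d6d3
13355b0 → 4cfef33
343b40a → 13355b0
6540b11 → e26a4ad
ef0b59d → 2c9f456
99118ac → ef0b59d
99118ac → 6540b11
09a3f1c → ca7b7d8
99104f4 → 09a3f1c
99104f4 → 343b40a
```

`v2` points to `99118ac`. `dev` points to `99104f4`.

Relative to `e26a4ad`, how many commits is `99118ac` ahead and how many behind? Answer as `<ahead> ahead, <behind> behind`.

6 ahead, 0 behind

Reachable from 99118ac: {06040ec, 2c9f456, 53c4442, 62a7417, 6540b11, 99118ac, cd2cbd9, e26a4ad, ef0b59d}.
Reachable from e26a4ad: {62a7417, cd2cbd9, e26a4ad}.
Only in 99118ac's history (ahead): {06040ec, 2c9f456, 53c4442, 6540b11, 99118ac, ef0b59d} — 6.
Only in e26a4ad's history (behind): {} — 0.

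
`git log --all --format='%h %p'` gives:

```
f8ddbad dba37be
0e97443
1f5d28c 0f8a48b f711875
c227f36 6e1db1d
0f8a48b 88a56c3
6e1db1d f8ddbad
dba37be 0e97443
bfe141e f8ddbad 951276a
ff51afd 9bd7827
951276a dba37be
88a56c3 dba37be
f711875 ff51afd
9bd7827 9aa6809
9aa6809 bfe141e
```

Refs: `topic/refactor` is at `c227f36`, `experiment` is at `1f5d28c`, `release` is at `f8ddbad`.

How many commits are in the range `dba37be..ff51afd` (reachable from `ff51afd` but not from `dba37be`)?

Reachable from ff51afd: {0e97443, 951276a, 9aa6809, 9bd7827, bfe141e, dba37be, f8ddbad, ff51afd}.
Reachable from dba37be: {0e97443, dba37be}.
In ff51afd's history but not dba37be's: {951276a, 9aa6809, 9bd7827, bfe141e, f8ddbad, ff51afd} — 6 commits.

6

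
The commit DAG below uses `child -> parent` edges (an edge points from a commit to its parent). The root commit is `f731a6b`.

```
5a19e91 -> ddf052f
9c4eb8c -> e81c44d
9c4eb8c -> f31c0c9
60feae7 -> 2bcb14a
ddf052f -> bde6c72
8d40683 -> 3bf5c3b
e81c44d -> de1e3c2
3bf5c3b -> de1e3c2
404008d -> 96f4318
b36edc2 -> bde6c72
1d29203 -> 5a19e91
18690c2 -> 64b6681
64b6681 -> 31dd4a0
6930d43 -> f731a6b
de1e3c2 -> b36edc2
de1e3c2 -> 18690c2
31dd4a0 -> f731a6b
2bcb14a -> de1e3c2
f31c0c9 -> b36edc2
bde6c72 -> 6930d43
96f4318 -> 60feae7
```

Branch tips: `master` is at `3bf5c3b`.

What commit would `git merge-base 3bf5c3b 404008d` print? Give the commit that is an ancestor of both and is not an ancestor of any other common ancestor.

de1e3c2

Ancestors of 3bf5c3b: {18690c2, 31dd4a0, 3bf5c3b, 64b6681, 6930d43, b36edc2, bde6c72, de1e3c2, f731a6b}.
Ancestors of 404008d: {18690c2, 2bcb14a, 31dd4a0, 404008d, 60feae7, 64b6681, 6930d43, 96f4318, b36edc2, bde6c72, de1e3c2, f731a6b}.
Common ancestors: {18690c2, 31dd4a0, 64b6681, 6930d43, b36edc2, bde6c72, de1e3c2, f731a6b}.
Among these, de1e3c2 is not an ancestor of any other common ancestor — it is the merge base.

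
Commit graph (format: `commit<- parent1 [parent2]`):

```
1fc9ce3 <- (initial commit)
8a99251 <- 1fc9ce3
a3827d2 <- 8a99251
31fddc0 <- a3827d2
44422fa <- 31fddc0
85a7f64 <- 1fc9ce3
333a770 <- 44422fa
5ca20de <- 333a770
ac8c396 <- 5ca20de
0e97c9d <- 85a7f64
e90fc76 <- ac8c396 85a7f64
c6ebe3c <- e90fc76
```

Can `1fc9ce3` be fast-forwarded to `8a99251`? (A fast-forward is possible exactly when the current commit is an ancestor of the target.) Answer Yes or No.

Yes

A fast-forward from 1fc9ce3 to 8a99251 is possible iff 1fc9ce3 is an ancestor of 8a99251.
Ancestors of 8a99251: {1fc9ce3, 8a99251}.
1fc9ce3 is among them, so fast-forward is possible.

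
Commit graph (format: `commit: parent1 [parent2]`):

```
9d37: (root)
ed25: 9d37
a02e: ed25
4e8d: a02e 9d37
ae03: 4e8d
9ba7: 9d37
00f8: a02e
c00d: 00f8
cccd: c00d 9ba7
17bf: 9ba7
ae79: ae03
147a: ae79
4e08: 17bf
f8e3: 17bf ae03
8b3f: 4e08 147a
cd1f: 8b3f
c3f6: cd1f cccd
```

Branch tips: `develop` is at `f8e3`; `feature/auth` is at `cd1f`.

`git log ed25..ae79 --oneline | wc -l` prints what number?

4

Reachable from ae79: {4e8d, 9d37, a02e, ae03, ae79, ed25}.
Reachable from ed25: {9d37, ed25}.
In ae79's history but not ed25's: {4e8d, a02e, ae03, ae79} — 4 commits.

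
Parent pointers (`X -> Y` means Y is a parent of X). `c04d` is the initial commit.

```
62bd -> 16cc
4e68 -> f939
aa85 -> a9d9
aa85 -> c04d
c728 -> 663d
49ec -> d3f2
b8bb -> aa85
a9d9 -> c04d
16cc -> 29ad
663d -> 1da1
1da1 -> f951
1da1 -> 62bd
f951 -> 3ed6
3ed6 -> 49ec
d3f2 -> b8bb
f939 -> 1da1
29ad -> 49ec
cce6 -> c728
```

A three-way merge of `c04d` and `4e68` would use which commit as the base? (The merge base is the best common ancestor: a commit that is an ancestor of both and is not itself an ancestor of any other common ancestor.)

Ancestors of c04d: {c04d}.
Ancestors of 4e68: {16cc, 1da1, 29ad, 3ed6, 49ec, 4e68, 62bd, a9d9, aa85, b8bb, c04d, d3f2, f939, f951}.
Common ancestors: {c04d}.
The only common ancestor is c04d, so it is the merge base.

c04d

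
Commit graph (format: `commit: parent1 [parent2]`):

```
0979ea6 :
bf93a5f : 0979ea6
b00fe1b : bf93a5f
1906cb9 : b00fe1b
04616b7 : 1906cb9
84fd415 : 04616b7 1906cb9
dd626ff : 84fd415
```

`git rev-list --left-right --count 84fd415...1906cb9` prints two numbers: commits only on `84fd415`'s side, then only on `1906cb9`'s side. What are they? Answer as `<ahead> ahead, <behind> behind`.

2 ahead, 0 behind

Reachable from 84fd415: {04616b7, 0979ea6, 1906cb9, 84fd415, b00fe1b, bf93a5f}.
Reachable from 1906cb9: {0979ea6, 1906cb9, b00fe1b, bf93a5f}.
Only in 84fd415's history (ahead): {04616b7, 84fd415} — 2.
Only in 1906cb9's history (behind): {} — 0.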